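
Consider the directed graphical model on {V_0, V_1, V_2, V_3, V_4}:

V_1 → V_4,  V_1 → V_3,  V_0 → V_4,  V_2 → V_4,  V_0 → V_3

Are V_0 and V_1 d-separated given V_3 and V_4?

We examine all 2 paths between V_0 and V_1:
  1. V_0 → V_4 ← V_1 — V_4:collider[open] ⇒ active
  2. V_0 → V_3 ← V_1 — V_3:collider[open] ⇒ active
Since the path V_0 → V_4 ← V_1 is active, V_0 and V_1 are not d-separated given {V_3, V_4}.

No — V_0 and V_1 are not d-separated given {V_3, V_4}.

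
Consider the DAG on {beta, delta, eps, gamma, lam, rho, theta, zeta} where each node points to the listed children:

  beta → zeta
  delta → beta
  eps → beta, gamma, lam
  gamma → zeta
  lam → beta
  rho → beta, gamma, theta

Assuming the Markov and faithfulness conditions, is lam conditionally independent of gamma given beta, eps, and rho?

6 paths connect lam and gamma; each must be blocked for d-separation to hold:
Path 1: lam → beta → zeta ← gamma
  beta is a chain here and beta is conditioned on, so the path is blocked at beta.
Path 2: lam → beta ← rho → gamma
  rho is a fork here and rho is conditioned on, so the path is blocked at rho.
Path 3: lam → beta ← eps → gamma
  eps is a fork here and eps is conditioned on, so the path is blocked at eps.
Path 4: lam ← eps → beta → zeta ← gamma
  eps is a fork here and eps is conditioned on, so the path is blocked at eps.
Path 5: lam ← eps → beta ← rho → gamma
  eps is a fork here and eps is conditioned on, so the path is blocked at eps.
Path 6: lam ← eps → gamma
  eps is a fork here and eps is conditioned on, so the path is blocked at eps.
Every path is blocked, so lam and gamma are d-separated given {beta, eps, rho}.

Yes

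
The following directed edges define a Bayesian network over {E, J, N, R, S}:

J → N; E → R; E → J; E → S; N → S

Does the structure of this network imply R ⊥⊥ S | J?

No

There are 2 undirected paths between R and S; checking each against the conditioning set {J}:
Path 1: R ← E → J → N → S
  J is a chain here and J is conditioned on, so the path is blocked at J.
Path 2: R ← E → S
  E is a fork and E is not conditioned on — no node blocks this path, so it is active.
Because an active path exists, R and S are not d-separated.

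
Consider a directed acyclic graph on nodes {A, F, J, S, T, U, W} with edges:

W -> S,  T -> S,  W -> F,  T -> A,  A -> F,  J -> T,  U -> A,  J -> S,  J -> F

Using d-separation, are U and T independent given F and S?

There are 5 undirected paths between U and T; checking each against the conditioning set {F, S}:
Path 1: U → A ← T
  A is a collider and its descendant F is conditioned on, which opens it — no node blocks this path, so it is active.
Path 2: U → A → F ← J → T
  A is a chain and A is not conditioned on; F is a collider and F is conditioned on, which opens it; J is a fork and J is not conditioned on — no node blocks this path, so it is active.
Path 3: U → A → F ← J → S ← T
  A is a chain and A is not conditioned on; F is a collider and F is conditioned on, which opens it; J is a fork and J is not conditioned on; S is a collider and S is conditioned on, which opens it — no node blocks this path, so it is active.
Path 4: U → A → F ← W → S ← J → T
  A is a chain and A is not conditioned on; F is a collider and F is conditioned on, which opens it; W is a fork and W is not conditioned on; S is a collider and S is conditioned on, which opens it; J is a fork and J is not conditioned on — no node blocks this path, so it is active.
Path 5: U → A → F ← W → S ← T
  A is a chain and A is not conditioned on; F is a collider and F is conditioned on, which opens it; W is a fork and W is not conditioned on; S is a collider and S is conditioned on, which opens it — no node blocks this path, so it is active.
Because an active path exists, U and T are not d-separated.

No — U and T are not d-separated given {F, S}.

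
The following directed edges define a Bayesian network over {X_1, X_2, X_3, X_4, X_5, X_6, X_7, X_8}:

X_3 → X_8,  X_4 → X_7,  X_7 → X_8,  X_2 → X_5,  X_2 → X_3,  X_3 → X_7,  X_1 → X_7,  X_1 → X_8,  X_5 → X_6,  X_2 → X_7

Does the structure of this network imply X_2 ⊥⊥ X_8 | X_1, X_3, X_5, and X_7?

Yes

6 paths connect X_2 and X_8; each must be blocked for d-separation to hold:
Path 1: X_2 → X_3 → X_7 → X_8
  X_3 is a chain here and X_3 is conditioned on, so the path is blocked at X_3.
Path 2: X_2 → X_3 → X_7 ← X_1 → X_8
  X_3 is a chain here and X_3 is conditioned on, so the path is blocked at X_3.
Path 3: X_2 → X_3 → X_8
  X_3 is a chain here and X_3 is conditioned on, so the path is blocked at X_3.
Path 4: X_2 → X_7 ← X_3 → X_8
  X_3 is a fork here and X_3 is conditioned on, so the path is blocked at X_3.
Path 5: X_2 → X_7 → X_8
  X_7 is a chain here and X_7 is conditioned on, so the path is blocked at X_7.
Path 6: X_2 → X_7 ← X_1 → X_8
  X_1 is a fork here and X_1 is conditioned on, so the path is blocked at X_1.
Since every path is blocked, d-separation holds.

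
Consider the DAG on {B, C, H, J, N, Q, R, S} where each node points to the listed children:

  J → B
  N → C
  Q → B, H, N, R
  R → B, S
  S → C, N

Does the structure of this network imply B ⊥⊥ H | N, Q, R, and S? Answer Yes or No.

4 paths connect B and H; each must be blocked for d-separation to hold:
Path 1: B ← Q → H
  Q is a fork here and Q is conditioned on, so the path is blocked at Q.
Path 2: B ← R ← Q → H
  R is a chain here and R is conditioned on, so the path is blocked at R.
Path 3: B ← R → S → C ← N ← Q → H
  R is a fork here and R is conditioned on, so the path is blocked at R.
Path 4: B ← R → S → N ← Q → H
  R is a fork here and R is conditioned on, so the path is blocked at R.
Every path is blocked, so B and H are d-separated given {N, Q, R, S}.

Yes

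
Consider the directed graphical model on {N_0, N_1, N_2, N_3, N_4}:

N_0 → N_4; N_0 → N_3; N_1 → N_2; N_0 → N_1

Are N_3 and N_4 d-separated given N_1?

Only one path connects N_3 and N_4:
Path 1: N_3 ← N_0 → N_4
  N_0 is a fork and N_0 is not conditioned on — no node blocks this path, so it is active.
At least one path is unblocked, so d-separation fails.

No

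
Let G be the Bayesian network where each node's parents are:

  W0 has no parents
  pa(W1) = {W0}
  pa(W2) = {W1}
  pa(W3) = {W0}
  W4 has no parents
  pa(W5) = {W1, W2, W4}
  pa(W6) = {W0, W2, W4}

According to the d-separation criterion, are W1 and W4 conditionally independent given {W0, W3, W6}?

6 paths connect W1 and W4; each must be blocked for d-separation to hold:
Path 1: W1 ← W0 → W6 ← W4
  W0 is a fork here and W0 is conditioned on, so the path is blocked at W0.
Path 2: W1 ← W0 → W6 ← W2 → W5 ← W4
  W0 is a fork here and W0 is conditioned on, so the path is blocked at W0.
Path 3: W1 → W5 ← W4
  W5 is a collider here and neither W5 nor any of its descendants is conditioned on, so the collider stays closed — the path is blocked at W5.
Path 4: W1 → W5 ← W2 → W6 ← W4
  W5 is a collider here and neither W5 nor any of its descendants is conditioned on, so the collider stays closed — the path is blocked at W5.
Path 5: W1 → W2 → W6 ← W4
  W2 is a chain and W2 is not conditioned on; W6 is a collider and W6 is conditioned on, which opens it — no node blocks this path, so it is active.
Path 6: W1 → W2 → W5 ← W4
  W5 is a collider here and neither W5 nor any of its descendants is conditioned on, so the collider stays closed — the path is blocked at W5.
Because an active path exists, W1 and W4 are not d-separated.

No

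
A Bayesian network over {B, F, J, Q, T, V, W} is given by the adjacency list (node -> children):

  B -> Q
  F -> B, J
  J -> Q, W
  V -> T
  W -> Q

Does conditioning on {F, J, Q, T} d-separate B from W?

Enumerating the 4 paths from B to W and testing each for blocking by {F, J, Q, T}:
Path 1: B ← F → J → Q ← W
  F is a fork here and F is conditioned on, so the path is blocked at F.
Path 2: B ← F → J → W
  F is a fork here and F is conditioned on, so the path is blocked at F.
Path 3: B → Q ← J → W
  J is a fork here and J is conditioned on, so the path is blocked at J.
Path 4: B → Q ← W
  Q is a collider and Q is conditioned on, which opens it — no node blocks this path, so it is active.
At least one path is unblocked, so d-separation fails.

No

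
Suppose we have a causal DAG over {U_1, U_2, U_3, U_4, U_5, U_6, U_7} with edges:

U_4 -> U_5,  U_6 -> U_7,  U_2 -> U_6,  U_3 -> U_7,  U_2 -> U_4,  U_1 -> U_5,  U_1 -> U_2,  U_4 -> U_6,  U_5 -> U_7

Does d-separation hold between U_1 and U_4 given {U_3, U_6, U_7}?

No

6 paths connect U_1 and U_4; each must be blocked for d-separation to hold:
Path 1: U_1 → U_2 → U_4
  U_2 is a chain and U_2 is not conditioned on — no node blocks this path, so it is active.
Path 2: U_1 → U_2 → U_6 → U_7 ← U_5 ← U_4
  U_6 is a chain here and U_6 is conditioned on, so the path is blocked at U_6.
Path 3: U_1 → U_2 → U_6 ← U_4
  U_2 is a chain and U_2 is not conditioned on; U_6 is a collider and U_6 is conditioned on, which opens it — no node blocks this path, so it is active.
Path 4: U_1 → U_5 → U_7 ← U_6 ← U_2 → U_4
  U_6 is a chain here and U_6 is conditioned on, so the path is blocked at U_6.
Path 5: U_1 → U_5 → U_7 ← U_6 ← U_4
  U_6 is a chain here and U_6 is conditioned on, so the path is blocked at U_6.
Path 6: U_1 → U_5 ← U_4
  U_5 is a collider and its descendant U_7 is conditioned on, which opens it — no node blocks this path, so it is active.
Since the path U_1 → U_2 → U_4 is active, U_1 and U_4 are not d-separated given {U_3, U_6, U_7}.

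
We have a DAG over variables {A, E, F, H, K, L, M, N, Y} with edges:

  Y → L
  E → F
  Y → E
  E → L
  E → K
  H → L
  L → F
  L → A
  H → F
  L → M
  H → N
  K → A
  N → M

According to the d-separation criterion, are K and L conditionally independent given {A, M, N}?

No — K and L are not d-separated given {A, M, N}.

There are 6 undirected paths between K and L; checking each against the conditioning set {A, M, N}:
  1. K ← E → F ← H → N → M ← L — E:fork[open]; F:collider[blocks]; H:fork[open]; N:chain[blocks]; M:collider[open] ⇒ blocked
  2. K ← E → F ← H → L — E:fork[open]; F:collider[blocks]; H:fork[open] ⇒ blocked
  3. K ← E → F ← L — E:fork[open]; F:collider[blocks] ⇒ blocked
  4. K ← E ← Y → L — E:chain[open]; Y:fork[open] ⇒ active
  5. K ← E → L — E:fork[open] ⇒ active
  6. K → A ← L — A:collider[open] ⇒ active
Because an active path exists, K and L are not d-separated.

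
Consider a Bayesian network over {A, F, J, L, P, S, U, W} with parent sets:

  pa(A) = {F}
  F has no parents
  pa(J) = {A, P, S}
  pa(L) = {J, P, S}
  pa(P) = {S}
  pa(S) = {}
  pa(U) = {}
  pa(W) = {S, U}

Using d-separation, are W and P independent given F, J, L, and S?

Yes

Enumerating the 5 paths from W to P and testing each for blocking by {F, J, L, S}:
Path 1: W ← S → J ← P
  S is a fork here and S is conditioned on, so the path is blocked at S.
Path 2: W ← S → J → L ← P
  S is a fork here and S is conditioned on, so the path is blocked at S.
Path 3: W ← S → P
  S is a fork here and S is conditioned on, so the path is blocked at S.
Path 4: W ← S → L ← J ← P
  S is a fork here and S is conditioned on, so the path is blocked at S.
Path 5: W ← S → L ← P
  S is a fork here and S is conditioned on, so the path is blocked at S.
Every path is blocked, so W and P are d-separated given {F, J, L, S}.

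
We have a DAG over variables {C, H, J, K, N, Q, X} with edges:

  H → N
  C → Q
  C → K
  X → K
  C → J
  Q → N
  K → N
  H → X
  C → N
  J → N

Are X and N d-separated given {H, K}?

No

There are 5 undirected paths between X and N; checking each against the conditioning set {H, K}:
  1. X → K → N — K:chain[blocks] ⇒ blocked
  2. X → K ← C → N — K:collider[open]; C:fork[open] ⇒ active
  3. X → K ← C → Q → N — K:collider[open]; C:fork[open]; Q:chain[open] ⇒ active
  4. X → K ← C → J → N — K:collider[open]; C:fork[open]; J:chain[open] ⇒ active
  5. X ← H → N — H:fork[blocks] ⇒ blocked
At least one path is unblocked, so d-separation fails.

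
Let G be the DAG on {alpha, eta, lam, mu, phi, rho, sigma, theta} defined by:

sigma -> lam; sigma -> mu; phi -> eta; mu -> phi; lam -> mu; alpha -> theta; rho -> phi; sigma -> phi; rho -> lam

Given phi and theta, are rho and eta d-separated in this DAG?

There are 5 undirected paths between rho and eta; checking each against the conditioning set {phi, theta}:
Path 1: rho → lam → mu → phi → eta
  phi is a chain here and phi is conditioned on, so the path is blocked at phi.
Path 2: rho → lam → mu ← sigma → phi → eta
  phi is a chain here and phi is conditioned on, so the path is blocked at phi.
Path 3: rho → lam ← sigma → mu → phi → eta
  phi is a chain here and phi is conditioned on, so the path is blocked at phi.
Path 4: rho → lam ← sigma → phi → eta
  phi is a chain here and phi is conditioned on, so the path is blocked at phi.
Path 5: rho → phi → eta
  phi is a chain here and phi is conditioned on, so the path is blocked at phi.
All paths are blocked; rho ⊥ eta | {phi, theta} holds.

Yes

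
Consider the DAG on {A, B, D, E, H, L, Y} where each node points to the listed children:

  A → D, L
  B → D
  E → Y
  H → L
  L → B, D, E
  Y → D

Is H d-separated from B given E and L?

4 paths connect H and B; each must be blocked for d-separation to hold:
  1. H → L → B — L:chain[blocks] ⇒ blocked
  2. H → L → D ← B — L:chain[blocks]; D:collider[blocks] ⇒ blocked
  3. H → L ← A → D ← B — L:collider[open]; A:fork[open]; D:collider[blocks] ⇒ blocked
  4. H → L → E → Y → D ← B — L:chain[blocks]; E:chain[blocks]; Y:chain[open]; D:collider[blocks] ⇒ blocked
Since every path is blocked, d-separation holds.

Yes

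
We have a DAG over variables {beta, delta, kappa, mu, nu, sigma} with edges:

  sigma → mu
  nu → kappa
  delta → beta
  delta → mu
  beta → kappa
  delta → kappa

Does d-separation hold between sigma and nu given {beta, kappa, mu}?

No — sigma and nu are not d-separated given {beta, kappa, mu}.

Enumerating the 2 paths from sigma to nu and testing each for blocking by {beta, kappa, mu}:
Path 1: sigma → mu ← delta → kappa ← nu
  mu is a collider and mu is conditioned on, which opens it; delta is a fork and delta is not conditioned on; kappa is a collider and kappa is conditioned on, which opens it — no node blocks this path, so it is active.
Path 2: sigma → mu ← delta → beta → kappa ← nu
  beta is a chain here and beta is conditioned on, so the path is blocked at beta.
Because an active path exists, sigma and nu are not d-separated.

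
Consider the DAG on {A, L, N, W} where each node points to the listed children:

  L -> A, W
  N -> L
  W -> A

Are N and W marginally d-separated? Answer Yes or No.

No — N and W are not d-separated given ∅.

There are 2 undirected paths between N and W; checking each against the conditioning set ∅:
  1. N → L → W — L:chain[open] ⇒ active
  2. N → L → A ← W — L:chain[open]; A:collider[blocks] ⇒ blocked
Since the path N → L → W is active, N and W are not d-separated given ∅.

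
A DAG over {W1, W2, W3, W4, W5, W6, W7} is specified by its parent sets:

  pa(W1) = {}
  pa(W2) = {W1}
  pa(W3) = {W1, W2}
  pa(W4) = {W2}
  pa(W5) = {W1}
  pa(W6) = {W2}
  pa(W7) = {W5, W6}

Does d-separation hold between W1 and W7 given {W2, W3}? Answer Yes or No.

No

There are 3 undirected paths between W1 and W7; checking each against the conditioning set {W2, W3}:
Path 1: W1 → W3 ← W2 → W6 → W7
  W2 is a fork here and W2 is conditioned on, so the path is blocked at W2.
Path 2: W1 → W5 → W7
  W5 is a chain and W5 is not conditioned on — no node blocks this path, so it is active.
Path 3: W1 → W2 → W6 → W7
  W2 is a chain here and W2 is conditioned on, so the path is blocked at W2.
At least one path is unblocked, so d-separation fails.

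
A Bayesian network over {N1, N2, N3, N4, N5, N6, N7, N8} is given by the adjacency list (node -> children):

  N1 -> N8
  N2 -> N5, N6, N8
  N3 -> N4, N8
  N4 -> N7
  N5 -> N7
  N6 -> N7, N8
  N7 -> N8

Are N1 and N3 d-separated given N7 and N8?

No

Enumerating the 6 paths from N1 to N3 and testing each for blocking by {N7, N8}:
  1. N1 → N8 ← N3 — N8:collider[open] ⇒ active
  2. N1 → N8 ← N2 → N6 → N7 ← N4 ← N3 — N8:collider[open]; N2:fork[open]; N6:chain[open]; N7:collider[open]; N4:chain[open] ⇒ active
  3. N1 → N8 ← N2 → N5 → N7 ← N4 ← N3 — N8:collider[open]; N2:fork[open]; N5:chain[open]; N7:collider[open]; N4:chain[open] ⇒ active
  4. N1 → N8 ← N7 ← N4 ← N3 — N8:collider[open]; N7:chain[blocks]; N4:chain[open] ⇒ blocked
  5. N1 → N8 ← N6 ← N2 → N5 → N7 ← N4 ← N3 — N8:collider[open]; N6:chain[open]; N2:fork[open]; N5:chain[open]; N7:collider[open]; N4:chain[open] ⇒ active
  6. N1 → N8 ← N6 → N7 ← N4 ← N3 — N8:collider[open]; N6:fork[open]; N7:collider[open]; N4:chain[open] ⇒ active
Because an active path exists, N1 and N3 are not d-separated.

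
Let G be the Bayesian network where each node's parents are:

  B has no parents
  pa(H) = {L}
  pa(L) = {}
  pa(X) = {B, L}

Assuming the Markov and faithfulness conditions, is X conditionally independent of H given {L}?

There is one path between X and H:
Path 1: X ← L → H
  L is a fork here and L is conditioned on, so the path is blocked at L.
Every path is blocked, so X and H are d-separated given {L}.

Yes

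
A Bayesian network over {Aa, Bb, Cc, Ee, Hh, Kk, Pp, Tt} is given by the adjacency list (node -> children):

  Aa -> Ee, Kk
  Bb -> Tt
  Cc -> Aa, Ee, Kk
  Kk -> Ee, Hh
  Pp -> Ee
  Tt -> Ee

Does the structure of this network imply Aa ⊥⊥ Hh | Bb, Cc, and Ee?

No — Aa and Hh are not d-separated given {Bb, Cc, Ee}.

5 paths connect Aa and Hh; each must be blocked for d-separation to hold:
  1. Aa → Kk → Hh — Kk:chain[open] ⇒ active
  2. Aa → Ee ← Kk → Hh — Ee:collider[open]; Kk:fork[open] ⇒ active
  3. Aa → Ee ← Cc → Kk → Hh — Ee:collider[open]; Cc:fork[blocks]; Kk:chain[open] ⇒ blocked
  4. Aa ← Cc → Kk → Hh — Cc:fork[blocks]; Kk:chain[open] ⇒ blocked
  5. Aa ← Cc → Ee ← Kk → Hh — Cc:fork[blocks]; Ee:collider[open]; Kk:fork[open] ⇒ blocked
At least one path is unblocked, so d-separation fails.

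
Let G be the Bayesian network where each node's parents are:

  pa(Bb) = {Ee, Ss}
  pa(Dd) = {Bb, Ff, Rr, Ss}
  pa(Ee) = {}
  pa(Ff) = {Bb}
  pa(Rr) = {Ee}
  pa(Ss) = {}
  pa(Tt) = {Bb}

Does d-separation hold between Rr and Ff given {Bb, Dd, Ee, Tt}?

No — Rr and Ff are not d-separated given {Bb, Dd, Ee, Tt}.

6 paths connect Rr and Ff; each must be blocked for d-separation to hold:
  1. Rr → Dd ← Bb → Ff — Dd:collider[open]; Bb:fork[blocks] ⇒ blocked
  2. Rr → Dd ← Ff — Dd:collider[open] ⇒ active
  3. Rr → Dd ← Ss → Bb → Ff — Dd:collider[open]; Ss:fork[open]; Bb:chain[blocks] ⇒ blocked
  4. Rr ← Ee → Bb → Dd ← Ff — Ee:fork[blocks]; Bb:chain[blocks]; Dd:collider[open] ⇒ blocked
  5. Rr ← Ee → Bb → Ff — Ee:fork[blocks]; Bb:chain[blocks] ⇒ blocked
  6. Rr ← Ee → Bb ← Ss → Dd ← Ff — Ee:fork[blocks]; Bb:collider[open]; Ss:fork[open]; Dd:collider[open] ⇒ blocked
Because an active path exists, Rr and Ff are not d-separated.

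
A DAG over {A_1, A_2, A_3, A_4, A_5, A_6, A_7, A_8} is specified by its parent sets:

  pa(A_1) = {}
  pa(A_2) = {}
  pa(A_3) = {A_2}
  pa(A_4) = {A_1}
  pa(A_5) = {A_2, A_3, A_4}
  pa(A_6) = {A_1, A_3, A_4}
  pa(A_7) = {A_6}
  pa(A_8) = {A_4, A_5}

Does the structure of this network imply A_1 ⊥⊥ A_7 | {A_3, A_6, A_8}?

Yes

There are 6 undirected paths between A_1 and A_7; checking each against the conditioning set {A_3, A_6, A_8}:
Path 1: A_1 → A_6 → A_7
  A_6 is a chain here and A_6 is conditioned on, so the path is blocked at A_6.
Path 2: A_1 → A_4 → A_8 ← A_5 ← A_3 → A_6 → A_7
  A_3 is a fork here and A_3 is conditioned on, so the path is blocked at A_3.
Path 3: A_1 → A_4 → A_8 ← A_5 ← A_2 → A_3 → A_6 → A_7
  A_3 is a chain here and A_3 is conditioned on, so the path is blocked at A_3.
Path 4: A_1 → A_4 → A_6 → A_7
  A_6 is a chain here and A_6 is conditioned on, so the path is blocked at A_6.
Path 5: A_1 → A_4 → A_5 ← A_3 → A_6 → A_7
  A_3 is a fork here and A_3 is conditioned on, so the path is blocked at A_3.
Path 6: A_1 → A_4 → A_5 ← A_2 → A_3 → A_6 → A_7
  A_3 is a chain here and A_3 is conditioned on, so the path is blocked at A_3.
All paths are blocked; A_1 ⊥ A_7 | {A_3, A_6, A_8} holds.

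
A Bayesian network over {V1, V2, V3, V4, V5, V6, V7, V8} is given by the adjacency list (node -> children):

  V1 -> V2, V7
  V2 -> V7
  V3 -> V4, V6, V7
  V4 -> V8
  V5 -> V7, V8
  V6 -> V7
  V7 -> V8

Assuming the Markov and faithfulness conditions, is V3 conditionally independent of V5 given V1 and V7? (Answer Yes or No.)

No

Enumerating the 6 paths from V3 to V5 and testing each for blocking by {V1, V7}:
  1. V3 → V4 → V8 ← V5 — V4:chain[open]; V8:collider[blocks] ⇒ blocked
  2. V3 → V4 → V8 ← V7 ← V5 — V4:chain[open]; V8:collider[blocks]; V7:chain[blocks] ⇒ blocked
  3. V3 → V7 → V8 ← V5 — V7:chain[blocks]; V8:collider[blocks] ⇒ blocked
  4. V3 → V7 ← V5 — V7:collider[open] ⇒ active
  5. V3 → V6 → V7 → V8 ← V5 — V6:chain[open]; V7:chain[blocks]; V8:collider[blocks] ⇒ blocked
  6. V3 → V6 → V7 ← V5 — V6:chain[open]; V7:collider[open] ⇒ active
At least one path is unblocked, so d-separation fails.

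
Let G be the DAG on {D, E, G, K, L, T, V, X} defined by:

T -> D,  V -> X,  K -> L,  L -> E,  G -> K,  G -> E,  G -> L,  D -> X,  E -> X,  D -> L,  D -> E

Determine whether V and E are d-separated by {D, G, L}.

5 paths connect V and E; each must be blocked for d-separation to hold:
  1. V → X ← D → E — X:collider[blocks]; D:fork[blocks] ⇒ blocked
  2. V → X ← D → L ← G → E — X:collider[blocks]; D:fork[blocks]; L:collider[open]; G:fork[blocks] ⇒ blocked
  3. V → X ← D → L → E — X:collider[blocks]; D:fork[blocks]; L:chain[blocks] ⇒ blocked
  4. V → X ← D → L ← K ← G → E — X:collider[blocks]; D:fork[blocks]; L:collider[open]; K:chain[open]; G:fork[blocks] ⇒ blocked
  5. V → X ← E — X:collider[blocks] ⇒ blocked
Since every path is blocked, d-separation holds.

Yes — V and E are d-separated given {D, G, L}.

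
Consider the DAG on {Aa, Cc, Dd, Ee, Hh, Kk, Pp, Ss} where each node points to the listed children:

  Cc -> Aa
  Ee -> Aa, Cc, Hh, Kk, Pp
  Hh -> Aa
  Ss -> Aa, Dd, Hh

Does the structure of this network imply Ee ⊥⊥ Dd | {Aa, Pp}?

We examine all 6 paths between Ee and Dd:
Path 1: Ee → Aa ← Ss → Dd
  Aa is a collider and Aa is conditioned on, which opens it; Ss is a fork and Ss is not conditioned on — no node blocks this path, so it is active.
Path 2: Ee → Aa ← Hh ← Ss → Dd
  Aa is a collider and Aa is conditioned on, which opens it; Hh is a chain and Hh is not conditioned on; Ss is a fork and Ss is not conditioned on — no node blocks this path, so it is active.
Path 3: Ee → Hh ← Ss → Dd
  Hh is a collider and its descendant Aa is conditioned on, which opens it; Ss is a fork and Ss is not conditioned on — no node blocks this path, so it is active.
Path 4: Ee → Hh → Aa ← Ss → Dd
  Hh is a chain and Hh is not conditioned on; Aa is a collider and Aa is conditioned on, which opens it; Ss is a fork and Ss is not conditioned on — no node blocks this path, so it is active.
Path 5: Ee → Cc → Aa ← Ss → Dd
  Cc is a chain and Cc is not conditioned on; Aa is a collider and Aa is conditioned on, which opens it; Ss is a fork and Ss is not conditioned on — no node blocks this path, so it is active.
Path 6: Ee → Cc → Aa ← Hh ← Ss → Dd
  Cc is a chain and Cc is not conditioned on; Aa is a collider and Aa is conditioned on, which opens it; Hh is a chain and Hh is not conditioned on; Ss is a fork and Ss is not conditioned on — no node blocks this path, so it is active.
Because an active path exists, Ee and Dd are not d-separated.

No — Ee and Dd are not d-separated given {Aa, Pp}.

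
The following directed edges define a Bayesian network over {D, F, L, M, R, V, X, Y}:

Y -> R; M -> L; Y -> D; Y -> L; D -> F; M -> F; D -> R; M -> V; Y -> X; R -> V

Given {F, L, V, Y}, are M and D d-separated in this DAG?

No

5 paths connect M and D; each must be blocked for d-separation to hold:
Path 1: M → V ← R ← D
  V is a collider and V is conditioned on, which opens it; R is a chain and R is not conditioned on — no node blocks this path, so it is active.
Path 2: M → V ← R ← Y → D
  Y is a fork here and Y is conditioned on, so the path is blocked at Y.
Path 3: M → L ← Y → R ← D
  Y is a fork here and Y is conditioned on, so the path is blocked at Y.
Path 4: M → L ← Y → D
  Y is a fork here and Y is conditioned on, so the path is blocked at Y.
Path 5: M → F ← D
  F is a collider and F is conditioned on, which opens it — no node blocks this path, so it is active.
At least one path is unblocked, so d-separation fails.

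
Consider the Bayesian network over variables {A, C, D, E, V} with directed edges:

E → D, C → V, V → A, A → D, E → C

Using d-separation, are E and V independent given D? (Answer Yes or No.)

We examine all 2 paths between E and V:
Path 1: E → C → V
  C is a chain and C is not conditioned on — no node blocks this path, so it is active.
Path 2: E → D ← A ← V
  D is a collider and D is conditioned on, which opens it; A is a chain and A is not conditioned on — no node blocks this path, so it is active.
Because an active path exists, E and V are not d-separated.

No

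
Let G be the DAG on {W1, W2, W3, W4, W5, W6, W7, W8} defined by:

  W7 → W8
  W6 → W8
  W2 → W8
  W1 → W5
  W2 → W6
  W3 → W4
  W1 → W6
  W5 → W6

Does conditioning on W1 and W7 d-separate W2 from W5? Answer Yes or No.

Yes — W2 and W5 are d-separated given {W1, W7}.

4 paths connect W2 and W5; each must be blocked for d-separation to hold:
Path 1: W2 → W8 ← W6 ← W5
  W8 is a collider here and neither W8 nor any of its descendants is conditioned on, so the collider stays closed — the path is blocked at W8.
Path 2: W2 → W8 ← W6 ← W1 → W5
  W8 is a collider here and neither W8 nor any of its descendants is conditioned on, so the collider stays closed — the path is blocked at W8.
Path 3: W2 → W6 ← W5
  W6 is a collider here and neither W6 nor any of its descendants is conditioned on, so the collider stays closed — the path is blocked at W6.
Path 4: W2 → W6 ← W1 → W5
  W6 is a collider here and neither W6 nor any of its descendants is conditioned on, so the collider stays closed — the path is blocked at W6.
All paths are blocked; W2 ⊥ W5 | {W1, W7} holds.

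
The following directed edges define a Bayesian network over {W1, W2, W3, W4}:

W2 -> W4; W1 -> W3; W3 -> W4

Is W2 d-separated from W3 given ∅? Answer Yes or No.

Yes

The only undirected path from W2 to W3 is:
Path 1: W2 → W4 ← W3
  W4 is a collider here and neither W4 nor any of its descendants is conditioned on, so the collider stays closed — the path is blocked at W4.
All paths are blocked; W2 ⊥ W3 | ∅ holds.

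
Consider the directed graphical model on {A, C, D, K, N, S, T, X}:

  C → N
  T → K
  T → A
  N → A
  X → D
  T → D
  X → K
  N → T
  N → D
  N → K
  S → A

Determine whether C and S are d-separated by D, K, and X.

Yes

6 paths connect C and S; each must be blocked for d-separation to hold:
Path 1: C → N → A ← S
  A is a collider here and neither A nor any of its descendants is conditioned on, so the collider stays closed — the path is blocked at A.
Path 2: C → N → K ← X → D ← T → A ← S
  X is a fork here and X is conditioned on, so the path is blocked at X.
Path 3: C → N → K ← T → A ← S
  A is a collider here and neither A nor any of its descendants is conditioned on, so the collider stays closed — the path is blocked at A.
Path 4: C → N → T → A ← S
  A is a collider here and neither A nor any of its descendants is conditioned on, so the collider stays closed — the path is blocked at A.
Path 5: C → N → D ← X → K ← T → A ← S
  X is a fork here and X is conditioned on, so the path is blocked at X.
Path 6: C → N → D ← T → A ← S
  A is a collider here and neither A nor any of its descendants is conditioned on, so the collider stays closed — the path is blocked at A.
Every path is blocked, so C and S are d-separated given {D, K, X}.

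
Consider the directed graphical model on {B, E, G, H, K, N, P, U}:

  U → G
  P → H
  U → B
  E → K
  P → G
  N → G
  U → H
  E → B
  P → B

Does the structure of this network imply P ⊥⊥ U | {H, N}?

There are 3 undirected paths between P and U; checking each against the conditioning set {H, N}:
  1. P → G ← U — G:collider[blocks] ⇒ blocked
  2. P → B ← U — B:collider[blocks] ⇒ blocked
  3. P → H ← U — H:collider[open] ⇒ active
Since the path P → H ← U is active, P and U are not d-separated given {H, N}.

No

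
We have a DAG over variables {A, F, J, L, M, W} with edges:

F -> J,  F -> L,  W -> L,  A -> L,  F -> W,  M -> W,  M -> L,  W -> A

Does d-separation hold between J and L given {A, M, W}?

We examine all 4 paths between J and L:
Path 1: J ← F → W → L
  W is a chain here and W is conditioned on, so the path is blocked at W.
Path 2: J ← F → W → A → L
  W is a chain here and W is conditioned on, so the path is blocked at W.
Path 3: J ← F → W ← M → L
  M is a fork here and M is conditioned on, so the path is blocked at M.
Path 4: J ← F → L
  F is a fork and F is not conditioned on — no node blocks this path, so it is active.
At least one path is unblocked, so d-separation fails.

No — J and L are not d-separated given {A, M, W}.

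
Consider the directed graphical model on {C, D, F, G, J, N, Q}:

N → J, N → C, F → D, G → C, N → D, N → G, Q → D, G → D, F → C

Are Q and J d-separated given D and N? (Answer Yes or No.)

There are 5 undirected paths between Q and J; checking each against the conditioning set {D, N}:
Path 1: Q → D ← G → C ← N → J
  C is a collider here and neither C nor any of its descendants is conditioned on, so the collider stays closed — the path is blocked at C.
Path 2: Q → D ← G ← N → J
  N is a fork here and N is conditioned on, so the path is blocked at N.
Path 3: Q → D ← N → J
  N is a fork here and N is conditioned on, so the path is blocked at N.
Path 4: Q → D ← F → C ← G ← N → J
  C is a collider here and neither C nor any of its descendants is conditioned on, so the collider stays closed — the path is blocked at C.
Path 5: Q → D ← F → C ← N → J
  C is a collider here and neither C nor any of its descendants is conditioned on, so the collider stays closed — the path is blocked at C.
All paths are blocked; Q ⊥ J | {D, N} holds.

Yes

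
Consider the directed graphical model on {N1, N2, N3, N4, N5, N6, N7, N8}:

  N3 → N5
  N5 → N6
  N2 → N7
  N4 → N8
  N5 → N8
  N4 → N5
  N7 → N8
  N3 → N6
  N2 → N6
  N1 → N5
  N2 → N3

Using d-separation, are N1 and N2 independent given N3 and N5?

6 paths connect N1 and N2; each must be blocked for d-separation to hold:
  1. N1 → N5 ← N4 → N8 ← N7 ← N2 — N5:collider[open]; N4:fork[open]; N8:collider[blocks]; N7:chain[open] ⇒ blocked
  2. N1 → N5 → N8 ← N7 ← N2 — N5:chain[blocks]; N8:collider[blocks]; N7:chain[open] ⇒ blocked
  3. N1 → N5 ← N3 ← N2 — N5:collider[open]; N3:chain[blocks] ⇒ blocked
  4. N1 → N5 ← N3 → N6 ← N2 — N5:collider[open]; N3:fork[blocks]; N6:collider[blocks] ⇒ blocked
  5. N1 → N5 → N6 ← N2 — N5:chain[blocks]; N6:collider[blocks] ⇒ blocked
  6. N1 → N5 → N6 ← N3 ← N2 — N5:chain[blocks]; N6:collider[blocks]; N3:chain[blocks] ⇒ blocked
Every path is blocked, so N1 and N2 are d-separated given {N3, N5}.

Yes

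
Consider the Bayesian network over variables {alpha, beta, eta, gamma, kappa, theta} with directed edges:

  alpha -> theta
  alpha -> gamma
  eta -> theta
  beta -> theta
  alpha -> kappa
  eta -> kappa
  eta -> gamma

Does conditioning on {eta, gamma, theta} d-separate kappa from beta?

There are 4 undirected paths between kappa and beta; checking each against the conditioning set {eta, gamma, theta}:
Path 1: kappa ← eta → theta ← beta
  eta is a fork here and eta is conditioned on, so the path is blocked at eta.
Path 2: kappa ← eta → gamma ← alpha → theta ← beta
  eta is a fork here and eta is conditioned on, so the path is blocked at eta.
Path 3: kappa ← alpha → theta ← beta
  alpha is a fork and alpha is not conditioned on; theta is a collider and theta is conditioned on, which opens it — no node blocks this path, so it is active.
Path 4: kappa ← alpha → gamma ← eta → theta ← beta
  eta is a fork here and eta is conditioned on, so the path is blocked at eta.
Because an active path exists, kappa and beta are not d-separated.

No — kappa and beta are not d-separated given {eta, gamma, theta}.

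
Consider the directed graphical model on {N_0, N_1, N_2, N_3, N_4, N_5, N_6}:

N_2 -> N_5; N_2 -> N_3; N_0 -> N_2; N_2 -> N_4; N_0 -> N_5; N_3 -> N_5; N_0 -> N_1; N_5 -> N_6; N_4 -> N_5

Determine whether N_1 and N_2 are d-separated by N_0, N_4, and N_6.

Enumerating the 4 paths from N_1 to N_2 and testing each for blocking by {N_0, N_4, N_6}:
  1. N_1 ← N_0 → N_2 — N_0:fork[blocks] ⇒ blocked
  2. N_1 ← N_0 → N_5 ← N_2 — N_0:fork[blocks]; N_5:collider[open] ⇒ blocked
  3. N_1 ← N_0 → N_5 ← N_3 ← N_2 — N_0:fork[blocks]; N_5:collider[open]; N_3:chain[open] ⇒ blocked
  4. N_1 ← N_0 → N_5 ← N_4 ← N_2 — N_0:fork[blocks]; N_5:collider[open]; N_4:chain[blocks] ⇒ blocked
Every path is blocked, so N_1 and N_2 are d-separated given {N_0, N_4, N_6}.

Yes — N_1 and N_2 are d-separated given {N_0, N_4, N_6}.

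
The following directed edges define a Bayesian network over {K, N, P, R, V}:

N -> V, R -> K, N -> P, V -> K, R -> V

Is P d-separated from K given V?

There are 2 undirected paths between P and K; checking each against the conditioning set {V}:
Path 1: P ← N → V ← R → K
  N is a fork and N is not conditioned on; V is a collider and V is conditioned on, which opens it; R is a fork and R is not conditioned on — no node blocks this path, so it is active.
Path 2: P ← N → V → K
  V is a chain here and V is conditioned on, so the path is blocked at V.
Because an active path exists, P and K are not d-separated.

No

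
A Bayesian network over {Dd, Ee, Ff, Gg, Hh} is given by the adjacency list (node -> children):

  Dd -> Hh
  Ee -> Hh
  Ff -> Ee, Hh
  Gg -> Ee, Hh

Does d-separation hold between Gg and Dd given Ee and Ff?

Yes

Enumerating the 3 paths from Gg to Dd and testing each for blocking by {Ee, Ff}:
Path 1: Gg → Ee ← Ff → Hh ← Dd
  Ff is a fork here and Ff is conditioned on, so the path is blocked at Ff.
Path 2: Gg → Ee → Hh ← Dd
  Ee is a chain here and Ee is conditioned on, so the path is blocked at Ee.
Path 3: Gg → Hh ← Dd
  Hh is a collider here and neither Hh nor any of its descendants is conditioned on, so the collider stays closed — the path is blocked at Hh.
Since every path is blocked, d-separation holds.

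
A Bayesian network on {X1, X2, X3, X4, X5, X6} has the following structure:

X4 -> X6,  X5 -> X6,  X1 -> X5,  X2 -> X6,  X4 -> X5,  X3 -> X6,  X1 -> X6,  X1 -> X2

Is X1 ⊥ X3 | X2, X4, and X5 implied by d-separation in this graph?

There are 4 undirected paths between X1 and X3; checking each against the conditioning set {X2, X4, X5}:
Path 1: X1 → X6 ← X3
  X6 is a collider here and neither X6 nor any of its descendants is conditioned on, so the collider stays closed — the path is blocked at X6.
Path 2: X1 → X5 → X6 ← X3
  X5 is a chain here and X5 is conditioned on, so the path is blocked at X5.
Path 3: X1 → X5 ← X4 → X6 ← X3
  X4 is a fork here and X4 is conditioned on, so the path is blocked at X4.
Path 4: X1 → X2 → X6 ← X3
  X2 is a chain here and X2 is conditioned on, so the path is blocked at X2.
Since every path is blocked, d-separation holds.

Yes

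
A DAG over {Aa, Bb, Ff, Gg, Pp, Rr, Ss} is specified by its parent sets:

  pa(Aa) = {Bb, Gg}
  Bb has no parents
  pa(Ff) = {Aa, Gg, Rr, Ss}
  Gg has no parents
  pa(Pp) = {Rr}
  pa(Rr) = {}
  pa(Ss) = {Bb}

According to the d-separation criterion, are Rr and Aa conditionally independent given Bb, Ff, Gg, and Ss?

No — Rr and Aa are not d-separated given {Bb, Ff, Gg, Ss}.

3 paths connect Rr and Aa; each must be blocked for d-separation to hold:
Path 1: Rr → Ff ← Aa
  Ff is a collider and Ff is conditioned on, which opens it — no node blocks this path, so it is active.
Path 2: Rr → Ff ← Ss ← Bb → Aa
  Ss is a chain here and Ss is conditioned on, so the path is blocked at Ss.
Path 3: Rr → Ff ← Gg → Aa
  Gg is a fork here and Gg is conditioned on, so the path is blocked at Gg.
Since the path Rr → Ff ← Aa is active, Rr and Aa are not d-separated given {Bb, Ff, Gg, Ss}.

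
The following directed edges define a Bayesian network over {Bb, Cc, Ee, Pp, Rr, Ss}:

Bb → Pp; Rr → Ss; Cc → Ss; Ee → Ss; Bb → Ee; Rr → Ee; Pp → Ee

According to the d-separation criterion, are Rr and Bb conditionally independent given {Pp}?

Yes

4 paths connect Rr and Bb; each must be blocked for d-separation to hold:
  1. Rr → Ee ← Pp ← Bb — Ee:collider[blocks]; Pp:chain[blocks] ⇒ blocked
  2. Rr → Ee ← Bb — Ee:collider[blocks] ⇒ blocked
  3. Rr → Ss ← Ee ← Pp ← Bb — Ss:collider[blocks]; Ee:chain[open]; Pp:chain[blocks] ⇒ blocked
  4. Rr → Ss ← Ee ← Bb — Ss:collider[blocks]; Ee:chain[open] ⇒ blocked
All paths are blocked; Rr ⊥ Bb | {Pp} holds.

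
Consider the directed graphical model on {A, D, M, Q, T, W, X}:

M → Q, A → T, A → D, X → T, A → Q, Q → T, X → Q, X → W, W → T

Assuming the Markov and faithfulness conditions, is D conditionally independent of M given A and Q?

Yes

There are 4 undirected paths between D and M; checking each against the conditioning set {A, Q}:
Path 1: D ← A → Q ← M
  A is a fork here and A is conditioned on, so the path is blocked at A.
Path 2: D ← A → T ← W ← X → Q ← M
  A is a fork here and A is conditioned on, so the path is blocked at A.
Path 3: D ← A → T ← Q ← M
  A is a fork here and A is conditioned on, so the path is blocked at A.
Path 4: D ← A → T ← X → Q ← M
  A is a fork here and A is conditioned on, so the path is blocked at A.
Every path is blocked, so D and M are d-separated given {A, Q}.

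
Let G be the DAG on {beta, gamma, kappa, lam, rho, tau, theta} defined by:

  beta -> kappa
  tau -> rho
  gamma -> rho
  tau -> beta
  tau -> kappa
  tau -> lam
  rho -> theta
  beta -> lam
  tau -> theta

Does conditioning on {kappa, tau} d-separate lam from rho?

We examine all 6 paths between lam and rho:
  1. lam ← beta → kappa ← tau → rho — beta:fork[open]; kappa:collider[open]; tau:fork[blocks] ⇒ blocked
  2. lam ← beta → kappa ← tau → theta ← rho — beta:fork[open]; kappa:collider[open]; tau:fork[blocks]; theta:collider[blocks] ⇒ blocked
  3. lam ← beta ← tau → rho — beta:chain[open]; tau:fork[blocks] ⇒ blocked
  4. lam ← beta ← tau → theta ← rho — beta:chain[open]; tau:fork[blocks]; theta:collider[blocks] ⇒ blocked
  5. lam ← tau → rho — tau:fork[blocks] ⇒ blocked
  6. lam ← tau → theta ← rho — tau:fork[blocks]; theta:collider[blocks] ⇒ blocked
Every path is blocked, so lam and rho are d-separated given {kappa, tau}.

Yes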